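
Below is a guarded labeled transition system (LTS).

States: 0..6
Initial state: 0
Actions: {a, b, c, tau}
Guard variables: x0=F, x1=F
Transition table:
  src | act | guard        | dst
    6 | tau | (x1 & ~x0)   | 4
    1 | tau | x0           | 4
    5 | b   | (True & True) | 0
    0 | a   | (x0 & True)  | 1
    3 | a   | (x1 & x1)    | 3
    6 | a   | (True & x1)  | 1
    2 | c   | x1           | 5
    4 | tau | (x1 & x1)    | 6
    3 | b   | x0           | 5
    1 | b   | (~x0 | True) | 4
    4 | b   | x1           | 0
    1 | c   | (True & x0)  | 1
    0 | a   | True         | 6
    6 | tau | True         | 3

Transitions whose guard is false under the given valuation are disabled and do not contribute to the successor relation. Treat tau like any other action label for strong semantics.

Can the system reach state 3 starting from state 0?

Guard filter leaves 4 enabled edge(s).
L0 = {0}
L1 = {6}  total {0,6}
L2 = {3}  total {0,3,6}
Reach set: {0,3,6}
trace reaching 3: a·tau

Answer: REACHABLE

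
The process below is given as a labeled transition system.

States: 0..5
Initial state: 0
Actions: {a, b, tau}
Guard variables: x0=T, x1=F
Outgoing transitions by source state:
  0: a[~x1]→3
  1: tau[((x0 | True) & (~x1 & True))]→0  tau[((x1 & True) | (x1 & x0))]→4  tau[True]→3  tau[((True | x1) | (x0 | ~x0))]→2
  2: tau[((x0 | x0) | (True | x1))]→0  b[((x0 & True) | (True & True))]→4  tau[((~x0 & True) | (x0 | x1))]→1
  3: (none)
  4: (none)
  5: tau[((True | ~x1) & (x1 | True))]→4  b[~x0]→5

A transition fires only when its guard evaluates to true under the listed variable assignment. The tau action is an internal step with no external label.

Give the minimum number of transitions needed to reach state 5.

Answer: UNREACHABLE

Analysis:
Breadth-first toward 5:
  L0 = {0}
  L1 = {3}
5 never appears.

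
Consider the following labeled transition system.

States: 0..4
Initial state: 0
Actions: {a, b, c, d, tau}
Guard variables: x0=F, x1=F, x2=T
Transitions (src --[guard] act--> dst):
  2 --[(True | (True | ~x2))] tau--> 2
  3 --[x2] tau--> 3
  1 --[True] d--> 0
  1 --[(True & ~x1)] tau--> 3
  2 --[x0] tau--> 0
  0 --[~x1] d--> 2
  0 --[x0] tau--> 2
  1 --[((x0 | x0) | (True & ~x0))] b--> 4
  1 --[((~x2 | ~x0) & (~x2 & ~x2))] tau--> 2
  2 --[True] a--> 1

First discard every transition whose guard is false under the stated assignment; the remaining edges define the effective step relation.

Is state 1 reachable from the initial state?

7 transition(s) survive guard evaluation.
Layer 0: {0}
Layer 1: {2}  total {0,2}
Layer 2: {1}  total {0,1,2}
Layer 3: {3,4}  total {0,1,2,3,4}
Reach set: {0,1,2,3,4}
Path to 1: d·a

Answer: REACHABLE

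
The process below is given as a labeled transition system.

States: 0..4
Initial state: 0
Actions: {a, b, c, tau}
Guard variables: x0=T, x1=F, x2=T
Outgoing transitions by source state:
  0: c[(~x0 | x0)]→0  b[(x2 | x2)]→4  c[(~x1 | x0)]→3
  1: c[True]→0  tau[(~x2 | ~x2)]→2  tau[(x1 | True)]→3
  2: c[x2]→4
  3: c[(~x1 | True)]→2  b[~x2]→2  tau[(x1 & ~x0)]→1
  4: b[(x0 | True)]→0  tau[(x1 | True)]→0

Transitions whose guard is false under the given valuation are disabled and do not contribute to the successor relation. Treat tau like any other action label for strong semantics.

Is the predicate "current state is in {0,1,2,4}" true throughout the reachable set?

Answer: INVARIANT VIOLATED at state 3

Working:
Inv-set: {0,1,2,4}
Reach set: {0,2,3,4}
  0: ✓
  2: ✓
  3: outside
  4: ✓
reach 3 via c — violates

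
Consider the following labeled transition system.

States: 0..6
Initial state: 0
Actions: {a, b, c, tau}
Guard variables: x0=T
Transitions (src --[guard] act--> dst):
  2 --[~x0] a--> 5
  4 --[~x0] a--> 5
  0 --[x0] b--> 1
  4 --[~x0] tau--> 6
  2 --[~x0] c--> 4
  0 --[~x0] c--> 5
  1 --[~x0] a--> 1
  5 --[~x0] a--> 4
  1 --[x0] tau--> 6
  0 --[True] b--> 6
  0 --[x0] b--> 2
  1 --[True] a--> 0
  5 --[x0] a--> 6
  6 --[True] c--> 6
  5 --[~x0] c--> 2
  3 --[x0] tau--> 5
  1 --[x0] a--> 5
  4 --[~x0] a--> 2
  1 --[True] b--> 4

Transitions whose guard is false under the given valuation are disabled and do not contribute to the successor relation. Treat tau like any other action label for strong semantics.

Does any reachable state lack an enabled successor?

Answer: DEADLOCK at state 2

Analysis:
Reachable = {0,1,2,4,5,6}
  0: b→1  b→2  b→6  [3 out]
  1: a→0  a→5  b→4  tau→6  [4 out]
  2: ∅  [STUCK]
  4: ∅  [STUCK]
  5: a→6  [1 out]
  6: c→6  [1 out]
Path to 2: b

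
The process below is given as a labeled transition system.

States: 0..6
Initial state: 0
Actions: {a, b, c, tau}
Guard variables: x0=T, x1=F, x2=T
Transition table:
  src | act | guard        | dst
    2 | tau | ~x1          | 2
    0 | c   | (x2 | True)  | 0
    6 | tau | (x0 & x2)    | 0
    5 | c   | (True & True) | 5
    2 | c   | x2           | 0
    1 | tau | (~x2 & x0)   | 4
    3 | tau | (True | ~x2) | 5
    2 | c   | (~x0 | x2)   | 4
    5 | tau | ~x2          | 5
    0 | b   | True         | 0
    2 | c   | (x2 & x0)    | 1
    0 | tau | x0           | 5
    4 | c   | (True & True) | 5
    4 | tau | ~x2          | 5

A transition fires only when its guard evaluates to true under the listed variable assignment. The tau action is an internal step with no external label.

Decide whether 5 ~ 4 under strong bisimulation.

Answer: BISIMILAR

Trace:
Bisimulation quotient by refinement:
  round 0: {{0,1,2,3,4,5,6}}
  round 1: {{0},{1},{2},{3,6},{4,5}}
  round 2: {{0},{1},{2},{3},{4,5},{6}}
stable after 3 split(s): 6 block(s)
[5]={4,5}  [4]={4,5}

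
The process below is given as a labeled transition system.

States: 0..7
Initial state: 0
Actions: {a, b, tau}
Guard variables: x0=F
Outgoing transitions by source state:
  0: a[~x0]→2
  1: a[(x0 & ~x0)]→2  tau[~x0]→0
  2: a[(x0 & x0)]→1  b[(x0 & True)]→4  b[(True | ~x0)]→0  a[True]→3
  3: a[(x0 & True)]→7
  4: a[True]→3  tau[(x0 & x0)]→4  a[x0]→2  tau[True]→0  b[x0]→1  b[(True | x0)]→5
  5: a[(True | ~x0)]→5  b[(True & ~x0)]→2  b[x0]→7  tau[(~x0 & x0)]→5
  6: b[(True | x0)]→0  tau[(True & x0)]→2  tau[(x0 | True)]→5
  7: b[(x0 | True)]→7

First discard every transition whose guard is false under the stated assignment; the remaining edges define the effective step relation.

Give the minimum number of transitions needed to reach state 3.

Breadth-first toward 3:
  Layer 0: {0}
  Layer 1: {2}
  Layer 2: {3}
depth(3)=2, e.g. a·a

Answer: 2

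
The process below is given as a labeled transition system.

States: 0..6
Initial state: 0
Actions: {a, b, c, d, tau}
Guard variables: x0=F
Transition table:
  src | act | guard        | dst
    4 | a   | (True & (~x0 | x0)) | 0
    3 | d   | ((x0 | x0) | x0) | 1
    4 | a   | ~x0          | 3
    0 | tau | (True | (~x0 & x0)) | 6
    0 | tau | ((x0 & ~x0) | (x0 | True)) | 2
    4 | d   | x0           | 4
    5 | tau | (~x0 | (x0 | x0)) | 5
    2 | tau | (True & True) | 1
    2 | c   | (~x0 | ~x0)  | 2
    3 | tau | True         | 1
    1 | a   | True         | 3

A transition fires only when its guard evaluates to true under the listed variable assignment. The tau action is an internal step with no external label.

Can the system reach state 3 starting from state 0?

Guard filter leaves 9 enabled edge(s).
L0 = {0}
L1 = {2,6}  total {0,2,6}
L2 = {1}  total {0,1,2,6}
L3 = {3}  total {0,1,2,3,6}
Reachable = {0,1,2,3,6}
witness 3: tau·tau·a

Answer: REACHABLE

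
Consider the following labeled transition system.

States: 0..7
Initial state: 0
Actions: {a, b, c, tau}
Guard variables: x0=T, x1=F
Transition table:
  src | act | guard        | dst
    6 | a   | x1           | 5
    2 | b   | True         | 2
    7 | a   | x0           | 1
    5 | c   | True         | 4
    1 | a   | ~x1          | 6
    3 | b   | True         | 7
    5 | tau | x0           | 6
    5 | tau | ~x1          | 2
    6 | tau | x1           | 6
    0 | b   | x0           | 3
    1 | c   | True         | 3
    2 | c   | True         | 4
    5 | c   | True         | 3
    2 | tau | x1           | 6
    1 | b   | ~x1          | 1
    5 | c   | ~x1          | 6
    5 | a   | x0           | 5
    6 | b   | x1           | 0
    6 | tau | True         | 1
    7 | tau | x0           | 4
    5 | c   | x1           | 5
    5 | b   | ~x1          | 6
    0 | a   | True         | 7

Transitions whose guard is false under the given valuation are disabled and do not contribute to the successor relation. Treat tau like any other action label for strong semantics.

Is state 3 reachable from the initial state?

After dropping false guards: 18 live edges.
Layer 0: {0}
Layer 1: {3,7}  now seen {0,3,7}
Layer 2: {1,4}  now seen {0,1,3,4,7}
Layer 3: {6}  now seen {0,1,3,4,6,7}
Reachable = {0,1,3,4,6,7}
witness 3: b

Answer: REACHABLE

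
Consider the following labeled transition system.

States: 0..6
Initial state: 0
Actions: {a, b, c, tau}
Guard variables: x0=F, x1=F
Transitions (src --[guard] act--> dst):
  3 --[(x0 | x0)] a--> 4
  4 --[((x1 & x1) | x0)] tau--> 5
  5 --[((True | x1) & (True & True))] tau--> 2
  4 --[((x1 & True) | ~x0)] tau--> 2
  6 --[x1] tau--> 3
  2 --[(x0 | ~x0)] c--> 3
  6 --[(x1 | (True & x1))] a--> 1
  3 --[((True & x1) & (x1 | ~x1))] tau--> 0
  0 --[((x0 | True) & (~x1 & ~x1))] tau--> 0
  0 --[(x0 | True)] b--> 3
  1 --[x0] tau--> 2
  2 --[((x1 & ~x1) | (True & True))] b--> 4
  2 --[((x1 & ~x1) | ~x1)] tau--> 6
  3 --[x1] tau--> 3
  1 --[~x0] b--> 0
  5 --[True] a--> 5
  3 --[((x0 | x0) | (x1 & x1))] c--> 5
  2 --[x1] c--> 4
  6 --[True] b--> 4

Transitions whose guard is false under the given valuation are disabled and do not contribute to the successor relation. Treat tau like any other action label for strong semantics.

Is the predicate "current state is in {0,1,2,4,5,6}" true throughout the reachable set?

Answer: INVARIANT VIOLATED at state 3

Analysis:
Inv-set: {0,1,2,4,5,6}
Reachable = {0,3}
  0: ok
  3: ✗ unsafe
witness against invariant: b → 3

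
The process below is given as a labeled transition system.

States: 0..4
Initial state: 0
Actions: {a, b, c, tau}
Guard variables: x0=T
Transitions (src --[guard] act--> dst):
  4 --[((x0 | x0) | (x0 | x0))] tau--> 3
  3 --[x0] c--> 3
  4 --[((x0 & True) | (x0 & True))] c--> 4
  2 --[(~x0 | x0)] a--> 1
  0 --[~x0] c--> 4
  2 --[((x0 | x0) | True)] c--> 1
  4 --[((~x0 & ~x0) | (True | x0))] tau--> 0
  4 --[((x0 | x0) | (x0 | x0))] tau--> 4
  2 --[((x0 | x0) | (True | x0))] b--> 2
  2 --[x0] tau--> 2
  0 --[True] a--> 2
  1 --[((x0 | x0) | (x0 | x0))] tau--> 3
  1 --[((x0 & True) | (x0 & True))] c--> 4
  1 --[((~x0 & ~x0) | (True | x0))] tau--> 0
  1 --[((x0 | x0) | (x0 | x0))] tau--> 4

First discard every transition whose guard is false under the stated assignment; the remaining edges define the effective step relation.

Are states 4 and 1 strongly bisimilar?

Refine partition for ~:
  π0 = {{0,1,2,3,4}}
  π1 = {{0},{1,4},{2},{3}}
Fixed point at round 2; 4 class(es).
[4]={1,4}  [1]={1,4}

Answer: BISIMILAR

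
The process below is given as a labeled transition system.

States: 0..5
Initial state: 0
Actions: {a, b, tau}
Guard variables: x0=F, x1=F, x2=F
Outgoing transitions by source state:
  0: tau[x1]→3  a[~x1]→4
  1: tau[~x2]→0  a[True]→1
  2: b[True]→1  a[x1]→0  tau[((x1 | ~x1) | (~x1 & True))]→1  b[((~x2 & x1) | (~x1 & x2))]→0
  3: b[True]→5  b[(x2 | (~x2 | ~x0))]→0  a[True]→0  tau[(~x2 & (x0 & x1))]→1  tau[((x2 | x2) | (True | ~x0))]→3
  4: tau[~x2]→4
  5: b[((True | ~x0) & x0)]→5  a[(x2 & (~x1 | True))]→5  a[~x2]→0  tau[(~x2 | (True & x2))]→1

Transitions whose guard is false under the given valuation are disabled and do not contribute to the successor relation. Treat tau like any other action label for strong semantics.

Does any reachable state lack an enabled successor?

Answer: DEADLOCK-FREE

Working:
R = {0,4}
  0: a→4  [1 exit(s)]
  4: tau→4  [1 exit(s)]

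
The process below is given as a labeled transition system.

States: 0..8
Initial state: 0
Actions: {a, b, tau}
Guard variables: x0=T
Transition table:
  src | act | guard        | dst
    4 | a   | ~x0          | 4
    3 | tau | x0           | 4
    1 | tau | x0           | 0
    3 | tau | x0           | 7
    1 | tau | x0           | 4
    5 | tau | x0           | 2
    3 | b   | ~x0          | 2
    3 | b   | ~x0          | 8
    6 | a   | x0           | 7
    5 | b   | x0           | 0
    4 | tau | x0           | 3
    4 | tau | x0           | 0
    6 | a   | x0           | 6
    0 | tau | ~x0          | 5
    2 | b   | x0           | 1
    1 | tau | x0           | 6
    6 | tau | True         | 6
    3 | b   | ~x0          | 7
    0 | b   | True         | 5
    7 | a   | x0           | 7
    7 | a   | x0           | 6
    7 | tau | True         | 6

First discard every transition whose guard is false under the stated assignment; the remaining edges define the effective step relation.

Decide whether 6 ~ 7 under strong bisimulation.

Refine partition for ~:
  P[0] = {{0,1,2,3,4,5,6,7,8}}
  P[1] = {{0,2},{1,3,4},{5},{6,7},{8}}
  P[2] = {{0},{1},{2},{3},{4},{5},{6,7},{8}}
Fixed point at round 3; 8 class(es).
class of 6: {6,7}; class of 7: {6,7}

Answer: BISIMILAR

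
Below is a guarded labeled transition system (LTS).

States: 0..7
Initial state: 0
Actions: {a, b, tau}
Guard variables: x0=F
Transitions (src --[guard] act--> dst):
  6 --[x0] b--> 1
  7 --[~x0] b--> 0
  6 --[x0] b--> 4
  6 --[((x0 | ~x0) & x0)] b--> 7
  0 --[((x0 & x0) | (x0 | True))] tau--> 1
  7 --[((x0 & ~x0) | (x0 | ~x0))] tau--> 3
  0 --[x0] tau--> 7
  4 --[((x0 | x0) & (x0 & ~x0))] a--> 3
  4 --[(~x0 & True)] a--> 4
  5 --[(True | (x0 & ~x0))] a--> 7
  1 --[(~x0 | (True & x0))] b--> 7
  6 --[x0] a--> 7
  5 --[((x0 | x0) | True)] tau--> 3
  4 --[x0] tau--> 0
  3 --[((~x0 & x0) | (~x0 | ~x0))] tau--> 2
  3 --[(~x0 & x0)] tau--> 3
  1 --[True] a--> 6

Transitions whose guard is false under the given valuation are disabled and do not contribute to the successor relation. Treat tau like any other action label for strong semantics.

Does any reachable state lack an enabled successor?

Reachable = {0,1,2,3,6,7}
  0: tau→1  [deg 1]
  1: a→6  b→7  [deg 2]
  2: ∅  [deadlock]
  3: tau→2  [deg 1]
  6: ∅  [deadlock]
  7: b→0  tau→3  [deg 2]
trace reaching 2: tau·b·tau·tau

Answer: DEADLOCK at state 2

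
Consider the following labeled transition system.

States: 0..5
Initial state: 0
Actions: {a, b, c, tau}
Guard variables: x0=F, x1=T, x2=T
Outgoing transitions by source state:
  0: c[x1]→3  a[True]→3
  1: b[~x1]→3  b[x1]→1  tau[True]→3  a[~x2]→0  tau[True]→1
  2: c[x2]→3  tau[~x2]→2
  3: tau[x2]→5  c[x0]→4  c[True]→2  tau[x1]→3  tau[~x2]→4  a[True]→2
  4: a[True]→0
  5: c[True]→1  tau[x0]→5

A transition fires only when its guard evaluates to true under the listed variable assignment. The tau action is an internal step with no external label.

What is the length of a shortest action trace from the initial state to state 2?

Layered search for 2:
  depth 0: {0}
  depth 1: {3}
  depth 2: {2,5}
depth(2)=2, e.g. a·a

Answer: 2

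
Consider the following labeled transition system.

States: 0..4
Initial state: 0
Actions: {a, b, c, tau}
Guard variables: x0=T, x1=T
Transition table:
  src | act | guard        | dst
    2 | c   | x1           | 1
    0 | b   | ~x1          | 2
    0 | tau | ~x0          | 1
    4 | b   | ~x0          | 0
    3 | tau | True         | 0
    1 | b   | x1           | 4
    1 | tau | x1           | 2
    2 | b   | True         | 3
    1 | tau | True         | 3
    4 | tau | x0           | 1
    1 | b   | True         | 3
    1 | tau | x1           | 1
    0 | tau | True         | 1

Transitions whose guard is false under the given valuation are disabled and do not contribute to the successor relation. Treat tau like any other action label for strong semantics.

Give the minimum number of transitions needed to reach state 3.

Layered search for 3:
  Layer 0: {0}
  Layer 1: {1}
  Layer 2: {2,3,4}
first hit 3 at d=2 via tau·b

Answer: 2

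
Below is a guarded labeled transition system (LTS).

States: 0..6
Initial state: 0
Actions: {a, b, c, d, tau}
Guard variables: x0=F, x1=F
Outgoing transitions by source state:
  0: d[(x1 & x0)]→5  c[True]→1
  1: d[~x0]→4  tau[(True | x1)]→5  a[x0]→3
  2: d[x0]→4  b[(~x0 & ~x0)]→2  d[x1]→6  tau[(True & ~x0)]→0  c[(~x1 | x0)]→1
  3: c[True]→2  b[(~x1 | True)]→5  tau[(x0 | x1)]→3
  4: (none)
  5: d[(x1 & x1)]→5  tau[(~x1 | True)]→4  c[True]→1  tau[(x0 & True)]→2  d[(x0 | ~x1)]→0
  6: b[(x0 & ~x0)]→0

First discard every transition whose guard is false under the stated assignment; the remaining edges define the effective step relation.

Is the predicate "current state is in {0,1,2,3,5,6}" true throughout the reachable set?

Allowed set {0,1,2,3,5,6}
Reachable = {0,1,4,5}
  0: ok
  1: ok
  4: outside
  5: ok
counterexample path to 4: c·d

Answer: INVARIANT VIOLATED at state 4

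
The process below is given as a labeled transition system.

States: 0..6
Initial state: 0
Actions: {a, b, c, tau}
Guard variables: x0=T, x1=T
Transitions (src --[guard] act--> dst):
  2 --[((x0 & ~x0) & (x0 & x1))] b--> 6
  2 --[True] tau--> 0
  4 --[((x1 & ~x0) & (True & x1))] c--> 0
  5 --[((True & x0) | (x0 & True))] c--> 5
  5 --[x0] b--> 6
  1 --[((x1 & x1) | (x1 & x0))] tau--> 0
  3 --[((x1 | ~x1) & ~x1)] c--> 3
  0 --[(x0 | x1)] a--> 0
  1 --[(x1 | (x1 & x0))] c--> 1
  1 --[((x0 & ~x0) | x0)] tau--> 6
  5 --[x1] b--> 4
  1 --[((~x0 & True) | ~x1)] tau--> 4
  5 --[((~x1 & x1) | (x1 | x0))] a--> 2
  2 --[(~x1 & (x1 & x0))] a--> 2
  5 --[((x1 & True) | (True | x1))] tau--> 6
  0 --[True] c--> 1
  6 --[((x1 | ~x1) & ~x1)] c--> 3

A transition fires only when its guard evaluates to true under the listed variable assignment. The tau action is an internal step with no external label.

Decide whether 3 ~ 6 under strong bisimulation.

Answer: BISIMILAR

Working:
Compute ~ classes (split until stable):
  P[0] = {{0,1,2,3,4,5,6}}
  P[1] = {{0},{1},{2},{3,4,6},{5}}
stable after 2 split(s): 5 block(s)
[3]={3,4,6}  [6]={3,4,6}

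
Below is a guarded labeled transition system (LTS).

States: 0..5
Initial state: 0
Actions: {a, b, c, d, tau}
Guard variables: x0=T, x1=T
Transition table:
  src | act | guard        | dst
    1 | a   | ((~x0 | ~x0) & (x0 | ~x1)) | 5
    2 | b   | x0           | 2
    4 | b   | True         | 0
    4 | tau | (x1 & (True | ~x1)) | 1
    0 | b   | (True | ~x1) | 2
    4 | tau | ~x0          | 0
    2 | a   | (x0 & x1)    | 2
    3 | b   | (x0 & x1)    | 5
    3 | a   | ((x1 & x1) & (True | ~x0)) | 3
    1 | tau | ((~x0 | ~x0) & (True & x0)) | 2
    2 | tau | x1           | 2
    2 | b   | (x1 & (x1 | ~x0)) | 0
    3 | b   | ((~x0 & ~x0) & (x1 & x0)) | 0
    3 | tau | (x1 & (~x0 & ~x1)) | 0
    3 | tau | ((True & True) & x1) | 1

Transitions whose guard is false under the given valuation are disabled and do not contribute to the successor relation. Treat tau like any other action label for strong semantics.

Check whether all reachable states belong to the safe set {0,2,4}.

Answer: INVARIANT HOLDS

Working:
Safe = {0,2,4}
Reach set: {0,2}
  0: ok
  2: ok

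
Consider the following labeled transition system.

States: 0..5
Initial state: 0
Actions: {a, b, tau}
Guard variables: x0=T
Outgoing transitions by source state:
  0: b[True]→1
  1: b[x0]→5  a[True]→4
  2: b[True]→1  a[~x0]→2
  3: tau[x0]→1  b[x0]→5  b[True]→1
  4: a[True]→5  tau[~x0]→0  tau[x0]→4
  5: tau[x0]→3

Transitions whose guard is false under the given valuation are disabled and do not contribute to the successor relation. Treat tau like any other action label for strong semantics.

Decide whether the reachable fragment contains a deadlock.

Reach set: {0,1,3,4,5}
  0: b→1  [1 exit(s)]
  1: a→4  b→5  [2 exit(s)]
  3: b→1  b→5  tau→1  [3 exit(s)]
  4: a→5  tau→4  [2 exit(s)]
  5: tau→3  [1 exit(s)]

Answer: DEADLOCK-FREE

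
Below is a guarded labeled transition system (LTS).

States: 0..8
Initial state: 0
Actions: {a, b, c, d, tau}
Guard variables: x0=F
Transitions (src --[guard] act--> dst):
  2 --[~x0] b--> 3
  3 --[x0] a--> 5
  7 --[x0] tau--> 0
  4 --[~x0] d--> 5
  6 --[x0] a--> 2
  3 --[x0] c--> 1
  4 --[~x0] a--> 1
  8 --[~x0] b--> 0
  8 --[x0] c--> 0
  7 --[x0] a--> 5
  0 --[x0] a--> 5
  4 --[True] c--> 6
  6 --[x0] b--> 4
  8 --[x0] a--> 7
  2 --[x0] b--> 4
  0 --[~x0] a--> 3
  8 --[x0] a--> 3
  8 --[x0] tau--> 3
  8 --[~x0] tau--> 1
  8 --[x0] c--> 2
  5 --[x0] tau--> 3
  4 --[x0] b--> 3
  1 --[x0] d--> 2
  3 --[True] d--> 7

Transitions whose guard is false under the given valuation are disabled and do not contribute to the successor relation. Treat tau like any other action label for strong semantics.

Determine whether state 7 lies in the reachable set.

After dropping false guards: 8 live edges.
Layer 0: {0}
Layer 1: {3}  cumulative {0,3}
Layer 2: {7}  cumulative {0,3,7}
Reachable = {0,3,7}
Path to 7: a·d

Answer: REACHABLE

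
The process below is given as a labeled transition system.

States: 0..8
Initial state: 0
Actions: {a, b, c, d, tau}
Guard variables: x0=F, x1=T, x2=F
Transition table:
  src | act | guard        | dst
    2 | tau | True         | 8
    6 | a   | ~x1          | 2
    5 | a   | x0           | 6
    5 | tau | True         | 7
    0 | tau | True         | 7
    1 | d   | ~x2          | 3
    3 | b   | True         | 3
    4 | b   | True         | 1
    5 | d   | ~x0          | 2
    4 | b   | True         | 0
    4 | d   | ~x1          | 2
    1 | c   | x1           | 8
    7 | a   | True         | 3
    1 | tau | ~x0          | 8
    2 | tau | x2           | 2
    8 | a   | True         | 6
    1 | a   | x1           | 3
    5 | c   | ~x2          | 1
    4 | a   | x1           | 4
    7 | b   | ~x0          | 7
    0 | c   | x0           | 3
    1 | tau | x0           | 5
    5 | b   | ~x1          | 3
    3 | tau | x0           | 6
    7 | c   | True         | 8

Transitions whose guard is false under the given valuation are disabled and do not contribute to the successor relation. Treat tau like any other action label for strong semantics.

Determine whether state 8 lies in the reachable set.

After dropping false guards: 17 live edges.
Layer 0: {0}
Layer 1: {7}  total {0,7}
Layer 2: {3,8}  total {0,3,7,8}
Layer 3: {6}  total {0,3,6,7,8}
Reachable = {0,3,6,7,8}
Path to 8: tau·c

Answer: REACHABLE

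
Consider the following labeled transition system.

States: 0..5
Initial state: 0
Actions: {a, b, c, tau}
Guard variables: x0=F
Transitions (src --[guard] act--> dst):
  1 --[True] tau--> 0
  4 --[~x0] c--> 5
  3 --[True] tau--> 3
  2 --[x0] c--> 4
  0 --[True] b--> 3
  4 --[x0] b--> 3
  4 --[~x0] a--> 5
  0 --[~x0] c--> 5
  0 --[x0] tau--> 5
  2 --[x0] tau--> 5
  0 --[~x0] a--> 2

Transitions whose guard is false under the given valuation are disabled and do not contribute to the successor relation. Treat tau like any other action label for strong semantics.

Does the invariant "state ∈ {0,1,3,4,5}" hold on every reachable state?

Safe = {0,1,3,4,5}
R = {0,2,3,5}
  0: ok
  2: VIOLATES
  3: ok
  5: ok
reach 2 via a — violates

Answer: INVARIANT VIOLATED at state 2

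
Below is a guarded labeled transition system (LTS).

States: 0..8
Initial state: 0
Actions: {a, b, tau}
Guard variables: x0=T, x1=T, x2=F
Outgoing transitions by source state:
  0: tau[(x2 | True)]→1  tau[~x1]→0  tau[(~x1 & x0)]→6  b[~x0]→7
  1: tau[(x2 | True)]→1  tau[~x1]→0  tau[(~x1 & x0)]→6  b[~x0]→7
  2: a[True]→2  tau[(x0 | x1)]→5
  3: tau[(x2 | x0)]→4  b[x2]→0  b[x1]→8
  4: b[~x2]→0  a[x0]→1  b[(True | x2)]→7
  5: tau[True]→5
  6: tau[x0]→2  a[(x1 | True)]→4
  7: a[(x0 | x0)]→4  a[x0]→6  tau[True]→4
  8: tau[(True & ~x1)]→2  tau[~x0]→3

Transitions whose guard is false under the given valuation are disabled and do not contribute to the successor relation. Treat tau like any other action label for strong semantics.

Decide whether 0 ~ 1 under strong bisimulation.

Compute ~ classes (split until stable):
  π0 = {{0,1,2,3,4,5,6,7,8}}
  π1 = {{0,1,5},{2,6,7},{3},{4},{8}}
  π2 = {{0,1,5},{2},{3},{4},{6},{7},{8}}
stable after 3 split(s): 7 block(s)
class of 0: {0,1,5}; class of 1: {0,1,5}

Answer: BISIMILAR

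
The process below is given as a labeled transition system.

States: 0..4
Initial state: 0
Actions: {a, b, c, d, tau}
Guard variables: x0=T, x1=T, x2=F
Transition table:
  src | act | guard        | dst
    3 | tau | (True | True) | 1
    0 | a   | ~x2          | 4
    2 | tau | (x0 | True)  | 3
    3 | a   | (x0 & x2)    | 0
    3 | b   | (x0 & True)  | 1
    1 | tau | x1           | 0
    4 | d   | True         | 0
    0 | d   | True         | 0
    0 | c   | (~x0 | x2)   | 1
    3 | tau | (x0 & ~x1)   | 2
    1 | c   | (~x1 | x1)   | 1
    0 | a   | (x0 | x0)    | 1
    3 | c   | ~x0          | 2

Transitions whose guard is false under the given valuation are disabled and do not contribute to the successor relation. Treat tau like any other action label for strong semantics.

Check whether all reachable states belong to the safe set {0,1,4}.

Inv-set: {0,1,4}
R = {0,1,4}
  0: safe
  1: safe
  4: safe

Answer: INVARIANT HOLDS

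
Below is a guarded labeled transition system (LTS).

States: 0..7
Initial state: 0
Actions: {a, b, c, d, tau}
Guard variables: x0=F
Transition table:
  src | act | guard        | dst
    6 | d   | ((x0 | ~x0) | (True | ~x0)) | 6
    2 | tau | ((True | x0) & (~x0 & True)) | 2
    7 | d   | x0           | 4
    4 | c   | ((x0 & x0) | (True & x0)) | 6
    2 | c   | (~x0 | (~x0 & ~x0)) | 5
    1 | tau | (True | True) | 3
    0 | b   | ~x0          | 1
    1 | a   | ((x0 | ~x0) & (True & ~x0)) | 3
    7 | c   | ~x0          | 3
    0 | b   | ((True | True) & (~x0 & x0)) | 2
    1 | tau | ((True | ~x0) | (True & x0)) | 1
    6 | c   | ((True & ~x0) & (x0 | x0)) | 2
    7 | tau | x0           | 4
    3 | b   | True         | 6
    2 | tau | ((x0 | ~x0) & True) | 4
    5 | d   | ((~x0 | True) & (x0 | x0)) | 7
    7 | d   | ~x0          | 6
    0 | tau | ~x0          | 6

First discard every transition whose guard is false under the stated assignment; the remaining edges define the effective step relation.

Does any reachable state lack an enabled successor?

Answer: DEADLOCK-FREE

Trace:
Reachable = {0,1,3,6}
  0: b→1  tau→6  [2 exit(s)]
  1: a→3  tau→1  tau→3  [3 exit(s)]
  3: b→6  [1 exit(s)]
  6: d→6  [1 exit(s)]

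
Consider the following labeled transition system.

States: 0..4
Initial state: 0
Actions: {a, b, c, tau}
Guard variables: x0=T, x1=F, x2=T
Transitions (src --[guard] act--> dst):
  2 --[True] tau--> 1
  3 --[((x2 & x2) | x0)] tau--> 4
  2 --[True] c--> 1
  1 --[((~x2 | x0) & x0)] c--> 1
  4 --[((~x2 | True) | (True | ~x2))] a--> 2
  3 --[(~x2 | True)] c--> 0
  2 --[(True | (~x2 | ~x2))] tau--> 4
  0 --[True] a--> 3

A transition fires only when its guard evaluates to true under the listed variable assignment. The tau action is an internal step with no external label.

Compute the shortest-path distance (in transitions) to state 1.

Breadth-first toward 1:
  Layer 0: {0}
  Layer 1: {3}
  Layer 2: {4}
  Layer 3: {2}
  Layer 4: {1}
first hit 1 at d=4 via a·tau·a·c

Answer: 4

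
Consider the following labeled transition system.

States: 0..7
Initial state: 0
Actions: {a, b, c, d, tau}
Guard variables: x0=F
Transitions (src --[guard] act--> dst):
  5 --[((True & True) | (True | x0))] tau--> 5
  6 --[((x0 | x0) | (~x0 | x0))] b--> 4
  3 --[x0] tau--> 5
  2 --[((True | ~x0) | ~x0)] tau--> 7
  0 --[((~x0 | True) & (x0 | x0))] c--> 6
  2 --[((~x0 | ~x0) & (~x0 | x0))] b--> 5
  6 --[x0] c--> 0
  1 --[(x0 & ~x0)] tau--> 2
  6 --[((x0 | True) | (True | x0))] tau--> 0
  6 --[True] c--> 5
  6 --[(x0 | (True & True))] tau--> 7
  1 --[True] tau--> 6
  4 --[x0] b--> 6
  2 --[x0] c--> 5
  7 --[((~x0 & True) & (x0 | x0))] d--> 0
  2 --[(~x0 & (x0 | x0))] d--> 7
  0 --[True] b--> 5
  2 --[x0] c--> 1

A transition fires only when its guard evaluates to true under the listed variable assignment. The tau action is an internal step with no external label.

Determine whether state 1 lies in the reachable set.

Answer: UNREACHABLE

Working:
After dropping false guards: 9 live edges.
L0 = {0}
L1 = {5}  now seen {0,5}
Reachable = {0,5}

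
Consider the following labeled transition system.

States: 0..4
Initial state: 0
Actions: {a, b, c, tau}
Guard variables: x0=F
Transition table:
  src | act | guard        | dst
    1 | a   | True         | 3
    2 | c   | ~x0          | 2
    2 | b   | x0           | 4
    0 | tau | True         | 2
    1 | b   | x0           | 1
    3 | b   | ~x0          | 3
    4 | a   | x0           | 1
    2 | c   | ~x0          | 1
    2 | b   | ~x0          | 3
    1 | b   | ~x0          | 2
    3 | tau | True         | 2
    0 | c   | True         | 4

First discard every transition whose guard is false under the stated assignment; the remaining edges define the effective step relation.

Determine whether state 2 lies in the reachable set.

Answer: REACHABLE

Analysis:
After dropping false guards: 9 live edges.
depth 0: {0}
depth 1: {2,4}  now seen {0,2,4}
depth 2: {1,3}  now seen {0,1,2,3,4}
R = {0,1,2,3,4}
witness 2: tau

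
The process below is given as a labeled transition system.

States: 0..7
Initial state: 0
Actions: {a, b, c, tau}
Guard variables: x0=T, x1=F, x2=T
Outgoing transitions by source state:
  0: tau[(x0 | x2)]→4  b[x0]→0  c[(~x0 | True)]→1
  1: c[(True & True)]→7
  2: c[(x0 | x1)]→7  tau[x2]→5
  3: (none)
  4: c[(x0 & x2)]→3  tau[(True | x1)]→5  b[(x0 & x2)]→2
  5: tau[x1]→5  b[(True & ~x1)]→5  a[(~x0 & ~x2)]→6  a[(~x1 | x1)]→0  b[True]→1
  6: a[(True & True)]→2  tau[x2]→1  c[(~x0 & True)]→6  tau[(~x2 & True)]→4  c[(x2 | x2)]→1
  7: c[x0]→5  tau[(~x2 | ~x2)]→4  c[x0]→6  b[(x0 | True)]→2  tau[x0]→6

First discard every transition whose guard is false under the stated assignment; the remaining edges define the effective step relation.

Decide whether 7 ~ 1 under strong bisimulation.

Bisimulation quotient by refinement:
  round 0: {{0,1,2,3,4,5,6,7}}
  round 1: {{0,4,7},{1},{2},{3},{5},{6}}
  round 2: {{0},{1},{2},{3},{4},{5},{6},{7}}
8 equivalence class(es) (converged in 3)
[7]={7}  [1]={1}

Answer: NOT BISIMILAR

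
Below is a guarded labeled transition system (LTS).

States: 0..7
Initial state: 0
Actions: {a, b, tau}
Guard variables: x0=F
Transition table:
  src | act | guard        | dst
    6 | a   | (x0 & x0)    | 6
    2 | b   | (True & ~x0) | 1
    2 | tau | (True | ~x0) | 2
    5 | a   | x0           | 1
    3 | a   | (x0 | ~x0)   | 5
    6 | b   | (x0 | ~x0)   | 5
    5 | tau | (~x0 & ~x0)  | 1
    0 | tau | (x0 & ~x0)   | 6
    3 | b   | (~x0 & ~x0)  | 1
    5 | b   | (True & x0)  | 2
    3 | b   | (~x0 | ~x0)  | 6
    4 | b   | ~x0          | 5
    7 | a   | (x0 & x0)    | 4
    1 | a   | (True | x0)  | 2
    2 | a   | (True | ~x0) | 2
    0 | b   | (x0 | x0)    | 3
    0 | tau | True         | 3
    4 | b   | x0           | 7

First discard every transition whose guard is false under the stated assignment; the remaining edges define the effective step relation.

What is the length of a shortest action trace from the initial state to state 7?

Answer: UNREACHABLE

Trace:
BFS to 7:
  depth 0: {0}
  depth 1: {3}
  depth 2: {1,5,6}
  depth 3: {2}
7 never appears.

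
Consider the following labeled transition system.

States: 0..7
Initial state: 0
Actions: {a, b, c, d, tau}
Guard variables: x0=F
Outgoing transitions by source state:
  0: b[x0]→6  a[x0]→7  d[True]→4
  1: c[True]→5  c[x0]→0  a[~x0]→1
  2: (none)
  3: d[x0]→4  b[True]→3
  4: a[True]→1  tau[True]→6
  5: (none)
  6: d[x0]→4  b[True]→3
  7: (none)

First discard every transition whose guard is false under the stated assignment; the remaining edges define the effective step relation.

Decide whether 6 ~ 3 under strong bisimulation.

Refine partition for ~:
  round 0: {{0,1,2,3,4,5,6,7}}
  round 1: {{0},{1},{2,5,7},{3,6},{4}}
5 equivalence class(es) (converged in 2)
[6]={3,6}  [3]={3,6}

Answer: BISIMILAR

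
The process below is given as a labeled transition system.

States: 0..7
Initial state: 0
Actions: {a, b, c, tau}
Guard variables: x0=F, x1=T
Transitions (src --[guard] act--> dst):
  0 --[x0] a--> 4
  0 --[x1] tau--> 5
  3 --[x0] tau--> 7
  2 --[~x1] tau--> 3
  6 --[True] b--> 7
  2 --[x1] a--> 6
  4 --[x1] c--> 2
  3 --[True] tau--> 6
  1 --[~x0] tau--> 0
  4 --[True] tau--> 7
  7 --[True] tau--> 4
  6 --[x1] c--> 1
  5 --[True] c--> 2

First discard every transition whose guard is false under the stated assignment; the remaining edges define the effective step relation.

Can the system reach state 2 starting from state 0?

Guard filter leaves 10 enabled edge(s).
Layer 0: {0}
Layer 1: {5}  now seen {0,5}
Layer 2: {2}  now seen {0,2,5}
Layer 3: {6}  now seen {0,2,5,6}
Layer 4: {1,7}  now seen {0,1,2,5,6,7}
Layer 5: {4}  now seen {0,1,2,4,5,6,7}
R = {0,1,2,4,5,6,7}
trace reaching 2: tau·c

Answer: REACHABLE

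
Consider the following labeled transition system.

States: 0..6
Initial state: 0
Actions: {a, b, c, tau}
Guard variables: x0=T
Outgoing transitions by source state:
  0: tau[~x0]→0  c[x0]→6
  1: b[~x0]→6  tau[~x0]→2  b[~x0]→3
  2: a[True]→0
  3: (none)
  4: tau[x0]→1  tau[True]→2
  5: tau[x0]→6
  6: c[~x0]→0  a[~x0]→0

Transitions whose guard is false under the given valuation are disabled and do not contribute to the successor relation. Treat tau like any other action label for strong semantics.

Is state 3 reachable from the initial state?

5 transition(s) survive guard evaluation.
depth 0: {0}
depth 1: {6}  total {0,6}
Reach set: {0,6}

Answer: UNREACHABLE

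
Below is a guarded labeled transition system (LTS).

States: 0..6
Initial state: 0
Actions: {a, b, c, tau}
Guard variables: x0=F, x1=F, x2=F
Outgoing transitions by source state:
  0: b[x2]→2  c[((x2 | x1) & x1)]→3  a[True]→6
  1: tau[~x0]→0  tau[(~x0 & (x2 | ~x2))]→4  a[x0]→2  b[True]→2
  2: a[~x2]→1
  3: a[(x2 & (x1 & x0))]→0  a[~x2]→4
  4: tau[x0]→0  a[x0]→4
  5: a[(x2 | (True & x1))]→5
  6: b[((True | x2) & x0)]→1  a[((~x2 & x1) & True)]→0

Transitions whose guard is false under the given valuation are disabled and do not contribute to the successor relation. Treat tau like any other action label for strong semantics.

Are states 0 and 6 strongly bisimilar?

Answer: NOT BISIMILAR

Trace:
Bisimulation quotient by refinement:
  round 0: {{0,1,2,3,4,5,6}}
  round 1: {{0,2,3},{1},{4,5,6}}
  round 2: {{0,3},{1},{2},{4,5,6}}
4 equivalence class(es) (converged in 3)
class of 0: {0,3}; class of 6: {4,5,6}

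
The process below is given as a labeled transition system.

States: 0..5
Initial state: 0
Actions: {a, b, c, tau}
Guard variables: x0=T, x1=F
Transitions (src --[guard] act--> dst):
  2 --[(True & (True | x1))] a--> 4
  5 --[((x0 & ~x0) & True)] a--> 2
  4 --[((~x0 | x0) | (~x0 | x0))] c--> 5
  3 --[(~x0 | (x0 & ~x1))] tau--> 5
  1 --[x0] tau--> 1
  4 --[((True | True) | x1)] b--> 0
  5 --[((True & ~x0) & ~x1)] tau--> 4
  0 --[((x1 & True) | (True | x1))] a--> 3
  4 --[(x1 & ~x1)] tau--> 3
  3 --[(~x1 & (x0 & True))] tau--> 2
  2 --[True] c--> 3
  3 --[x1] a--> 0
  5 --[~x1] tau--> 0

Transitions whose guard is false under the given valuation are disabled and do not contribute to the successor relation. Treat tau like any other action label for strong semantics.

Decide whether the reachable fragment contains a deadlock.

Reach set: {0,2,3,4,5}
  0: a→3  [1 out]
  2: a→4  c→3  [2 out]
  3: tau→2  tau→5  [2 out]
  4: b→0  c→5  [2 out]
  5: tau→0  [1 out]

Answer: DEADLOCK-FREE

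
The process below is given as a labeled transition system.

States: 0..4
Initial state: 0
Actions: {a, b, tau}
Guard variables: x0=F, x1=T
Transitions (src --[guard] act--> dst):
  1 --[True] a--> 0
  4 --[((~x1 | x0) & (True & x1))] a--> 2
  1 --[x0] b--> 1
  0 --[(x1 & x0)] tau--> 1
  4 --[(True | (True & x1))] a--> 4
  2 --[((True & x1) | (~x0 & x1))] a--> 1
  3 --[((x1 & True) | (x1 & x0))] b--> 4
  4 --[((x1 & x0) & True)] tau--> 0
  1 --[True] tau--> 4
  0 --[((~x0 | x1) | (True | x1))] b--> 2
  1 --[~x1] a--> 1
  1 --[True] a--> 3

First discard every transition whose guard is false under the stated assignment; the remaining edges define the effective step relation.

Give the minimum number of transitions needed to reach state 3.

Breadth-first toward 3:
  depth 0: {0}
  depth 1: {2}
  depth 2: {1}
  depth 3: {3,4}
first hit 3 at d=3 via b·a·a

Answer: 3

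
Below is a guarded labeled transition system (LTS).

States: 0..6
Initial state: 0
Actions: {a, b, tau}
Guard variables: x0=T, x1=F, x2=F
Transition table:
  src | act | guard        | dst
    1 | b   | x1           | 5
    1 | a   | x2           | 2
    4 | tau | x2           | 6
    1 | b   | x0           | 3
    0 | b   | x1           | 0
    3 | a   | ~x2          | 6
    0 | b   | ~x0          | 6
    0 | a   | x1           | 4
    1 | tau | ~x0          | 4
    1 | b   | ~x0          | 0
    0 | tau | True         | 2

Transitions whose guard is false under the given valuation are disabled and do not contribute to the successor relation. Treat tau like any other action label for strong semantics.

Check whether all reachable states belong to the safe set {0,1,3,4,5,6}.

Answer: INVARIANT VIOLATED at state 2

Trace:
Safe = {0,1,3,4,5,6}
Reachable = {0,2}
  0: ✓
  2: outside
counterexample path to 2: tau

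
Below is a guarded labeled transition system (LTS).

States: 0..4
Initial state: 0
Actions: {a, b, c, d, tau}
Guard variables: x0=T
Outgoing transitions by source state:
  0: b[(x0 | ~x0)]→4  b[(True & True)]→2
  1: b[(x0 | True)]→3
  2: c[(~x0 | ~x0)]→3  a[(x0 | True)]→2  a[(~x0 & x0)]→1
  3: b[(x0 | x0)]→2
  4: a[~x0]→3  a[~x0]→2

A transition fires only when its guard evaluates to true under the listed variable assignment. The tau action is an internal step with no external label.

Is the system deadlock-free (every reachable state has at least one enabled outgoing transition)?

Reachable = {0,2,4}
  0: b→2  b→4  [2 exit(s)]
  2: a→2  [1 exit(s)]
  4: ∅  [no exit]
Path to 4: b

Answer: DEADLOCK at state 4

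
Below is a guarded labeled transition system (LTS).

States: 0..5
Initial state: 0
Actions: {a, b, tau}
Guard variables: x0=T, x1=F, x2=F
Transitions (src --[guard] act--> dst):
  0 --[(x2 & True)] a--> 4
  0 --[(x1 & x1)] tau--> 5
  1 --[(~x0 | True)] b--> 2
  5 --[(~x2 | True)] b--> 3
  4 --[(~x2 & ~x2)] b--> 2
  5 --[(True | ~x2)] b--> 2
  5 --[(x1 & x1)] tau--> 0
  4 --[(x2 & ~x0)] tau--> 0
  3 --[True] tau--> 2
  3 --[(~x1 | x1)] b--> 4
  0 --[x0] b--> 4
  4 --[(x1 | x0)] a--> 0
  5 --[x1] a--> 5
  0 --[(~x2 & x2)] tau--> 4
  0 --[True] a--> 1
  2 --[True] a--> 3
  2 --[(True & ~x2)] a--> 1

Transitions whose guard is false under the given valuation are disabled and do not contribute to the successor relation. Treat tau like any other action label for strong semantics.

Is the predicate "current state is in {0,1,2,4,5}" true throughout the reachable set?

Answer: INVARIANT VIOLATED at state 3

Working:
Safe = {0,1,2,4,5}
Reachable = {0,1,2,3,4}
  0: safe
  1: safe
  2: safe
  3: outside
  4: safe
witness against invariant: b·b·a → 3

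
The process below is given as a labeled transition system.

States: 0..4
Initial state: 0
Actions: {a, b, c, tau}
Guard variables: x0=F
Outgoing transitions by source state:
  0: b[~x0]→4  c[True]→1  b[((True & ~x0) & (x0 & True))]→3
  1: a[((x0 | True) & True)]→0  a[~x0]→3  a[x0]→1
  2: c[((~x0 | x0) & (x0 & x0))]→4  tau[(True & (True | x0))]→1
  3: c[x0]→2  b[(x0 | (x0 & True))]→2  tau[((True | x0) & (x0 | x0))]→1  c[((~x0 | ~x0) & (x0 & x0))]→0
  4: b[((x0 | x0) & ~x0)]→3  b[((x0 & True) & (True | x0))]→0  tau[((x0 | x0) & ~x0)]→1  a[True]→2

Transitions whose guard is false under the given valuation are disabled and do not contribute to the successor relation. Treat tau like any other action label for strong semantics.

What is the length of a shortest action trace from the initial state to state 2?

Breadth-first toward 2:
  L0 = {0}
  L1 = {1,4}
  L2 = {2,3}
depth(2)=2, e.g. b·a

Answer: 2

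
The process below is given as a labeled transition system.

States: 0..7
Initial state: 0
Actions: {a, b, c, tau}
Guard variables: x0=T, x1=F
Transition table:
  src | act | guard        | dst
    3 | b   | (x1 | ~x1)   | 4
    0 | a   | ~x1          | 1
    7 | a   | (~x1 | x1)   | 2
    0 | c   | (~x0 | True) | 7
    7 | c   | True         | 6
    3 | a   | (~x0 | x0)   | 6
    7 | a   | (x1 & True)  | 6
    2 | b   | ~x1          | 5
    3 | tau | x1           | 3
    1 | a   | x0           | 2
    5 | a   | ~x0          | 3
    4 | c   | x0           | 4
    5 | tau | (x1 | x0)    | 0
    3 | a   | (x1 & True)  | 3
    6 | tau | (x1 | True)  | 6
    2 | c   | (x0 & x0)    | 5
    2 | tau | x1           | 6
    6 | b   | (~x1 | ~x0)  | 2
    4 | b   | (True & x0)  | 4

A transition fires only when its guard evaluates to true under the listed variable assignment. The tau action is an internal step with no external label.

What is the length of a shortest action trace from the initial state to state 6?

Answer: 2

Analysis:
Layered search for 6:
  L0 = {0}
  L1 = {1,7}
  L2 = {2,6}
6 enters at depth 2; path c·c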